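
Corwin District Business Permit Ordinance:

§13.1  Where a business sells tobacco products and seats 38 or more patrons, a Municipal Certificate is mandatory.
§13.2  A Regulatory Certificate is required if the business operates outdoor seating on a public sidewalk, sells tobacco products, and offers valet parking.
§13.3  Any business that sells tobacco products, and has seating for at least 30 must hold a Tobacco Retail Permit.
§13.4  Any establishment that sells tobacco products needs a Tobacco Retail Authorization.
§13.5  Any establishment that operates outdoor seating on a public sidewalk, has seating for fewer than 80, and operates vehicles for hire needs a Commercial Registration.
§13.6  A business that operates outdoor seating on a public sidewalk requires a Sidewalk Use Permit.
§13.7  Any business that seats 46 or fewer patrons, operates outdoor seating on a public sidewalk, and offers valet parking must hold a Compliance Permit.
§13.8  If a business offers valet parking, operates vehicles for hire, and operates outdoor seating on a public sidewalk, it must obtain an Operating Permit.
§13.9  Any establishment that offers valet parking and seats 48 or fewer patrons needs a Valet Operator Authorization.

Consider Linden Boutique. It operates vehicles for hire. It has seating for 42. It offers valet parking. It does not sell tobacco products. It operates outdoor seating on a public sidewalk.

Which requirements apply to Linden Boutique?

Commercial Registration, Compliance Permit, Operating Permit, Sidewalk Use Permit, Valet Operator Authorization

§13.1 does not sell tobacco products; seating 42 ≥ 38 → Municipal Certificate not required.
§13.2 operates outdoor seating on a public sidewalk; does not sell tobacco products; offers valet parking → Regulatory Certificate not required.
§13.3 does not sell tobacco products; seating 42 ≥ 30 → Tobacco Retail Permit not required.
§13.4 does not sell tobacco products → Tobacco Retail Authorization not required.
§13.5 operates outdoor seating on a public sidewalk; seating 42 < 80; operates vehicles for hire → Commercial Registration required.
§13.6 operates outdoor seating on a public sidewalk → Sidewalk Use Permit required.
§13.7 seating 42 ≤ 46; operates outdoor seating on a public sidewalk; offers valet parking → Compliance Permit required.
§13.8 offers valet parking; operates vehicles for hire; operates outdoor seating on a public sidewalk → Operating Permit required.
§13.9 offers valet parking; seating 42 ≤ 48 → Valet Operator Authorization required.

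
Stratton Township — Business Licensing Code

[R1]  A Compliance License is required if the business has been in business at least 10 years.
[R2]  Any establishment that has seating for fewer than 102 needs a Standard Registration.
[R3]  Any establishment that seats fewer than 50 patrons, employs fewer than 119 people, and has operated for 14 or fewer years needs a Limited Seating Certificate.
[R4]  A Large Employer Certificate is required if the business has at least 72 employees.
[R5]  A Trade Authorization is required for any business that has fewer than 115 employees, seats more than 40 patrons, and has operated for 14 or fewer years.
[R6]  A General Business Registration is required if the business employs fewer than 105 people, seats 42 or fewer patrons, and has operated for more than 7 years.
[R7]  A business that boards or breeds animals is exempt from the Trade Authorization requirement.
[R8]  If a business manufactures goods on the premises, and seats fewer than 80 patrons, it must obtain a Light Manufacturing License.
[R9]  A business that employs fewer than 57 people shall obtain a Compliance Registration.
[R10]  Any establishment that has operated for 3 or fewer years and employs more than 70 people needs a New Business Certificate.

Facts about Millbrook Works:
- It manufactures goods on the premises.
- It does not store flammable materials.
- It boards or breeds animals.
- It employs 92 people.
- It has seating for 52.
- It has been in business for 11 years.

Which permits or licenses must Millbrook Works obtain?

Compliance License, Large Employer Certificate, Light Manufacturing License, Standard Registration

[R1] years in business 11 ≥ 10 → Compliance License required.
[R2] seating 52 < 102 → Standard Registration required.
[R3] seating 52 ≥ 50; employees 92 < 119; years in business 11 ≤ 14 → Limited Seating Certificate not required.
[R4] employees 92 ≥ 72 → Large Employer Certificate required.
[R5] employees 92 < 115; seating 52 > 40; years in business 11 ≤ 14 → Trade Authorization required.
[R6] employees 92 < 105; seating 52 > 42; years in business 11 > 7 → General Business Registration not required.
[R7] boards or breeds animals → exempt from Trade Authorization.
[R8] manufactures goods on the premises; seating 52 < 80 → Light Manufacturing License required.
[R9] employees 92 ≥ 57 → Compliance Registration not required.
[R10] years in business 11 > 3; employees 92 > 70 → New Business Certificate not required.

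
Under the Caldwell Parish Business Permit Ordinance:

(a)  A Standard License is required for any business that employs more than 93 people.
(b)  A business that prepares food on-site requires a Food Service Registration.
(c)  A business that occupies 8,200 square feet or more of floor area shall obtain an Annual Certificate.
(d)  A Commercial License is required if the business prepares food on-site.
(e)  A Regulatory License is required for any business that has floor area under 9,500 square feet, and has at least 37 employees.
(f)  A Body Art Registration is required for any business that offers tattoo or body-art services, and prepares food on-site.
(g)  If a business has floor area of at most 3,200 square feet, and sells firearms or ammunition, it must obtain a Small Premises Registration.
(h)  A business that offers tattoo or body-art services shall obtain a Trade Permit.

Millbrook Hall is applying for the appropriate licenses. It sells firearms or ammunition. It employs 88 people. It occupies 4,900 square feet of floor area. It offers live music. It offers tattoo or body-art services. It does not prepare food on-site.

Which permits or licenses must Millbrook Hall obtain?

Regulatory License, Trade Permit

(a) employees 88 ≤ 93 → Standard License not required.
(b) does not prepare food on-site → Food Service Registration not required.
(c) floor area 4,900 square feet < 8,200 square feet → Annual Certificate not required.
(d) does not prepare food on-site → Commercial License not required.
(e) floor area 4,900 square feet < 9,500 square feet; employees 88 ≥ 37 → Regulatory License required.
(f) offers tattoo or body-art services; does not prepare food on-site → Body Art Registration not required.
(g) floor area 4,900 square feet > 3,200 square feet; sells firearms or ammunition → Small Premises Registration not required.
(h) offers tattoo or body-art services → Trade Permit required.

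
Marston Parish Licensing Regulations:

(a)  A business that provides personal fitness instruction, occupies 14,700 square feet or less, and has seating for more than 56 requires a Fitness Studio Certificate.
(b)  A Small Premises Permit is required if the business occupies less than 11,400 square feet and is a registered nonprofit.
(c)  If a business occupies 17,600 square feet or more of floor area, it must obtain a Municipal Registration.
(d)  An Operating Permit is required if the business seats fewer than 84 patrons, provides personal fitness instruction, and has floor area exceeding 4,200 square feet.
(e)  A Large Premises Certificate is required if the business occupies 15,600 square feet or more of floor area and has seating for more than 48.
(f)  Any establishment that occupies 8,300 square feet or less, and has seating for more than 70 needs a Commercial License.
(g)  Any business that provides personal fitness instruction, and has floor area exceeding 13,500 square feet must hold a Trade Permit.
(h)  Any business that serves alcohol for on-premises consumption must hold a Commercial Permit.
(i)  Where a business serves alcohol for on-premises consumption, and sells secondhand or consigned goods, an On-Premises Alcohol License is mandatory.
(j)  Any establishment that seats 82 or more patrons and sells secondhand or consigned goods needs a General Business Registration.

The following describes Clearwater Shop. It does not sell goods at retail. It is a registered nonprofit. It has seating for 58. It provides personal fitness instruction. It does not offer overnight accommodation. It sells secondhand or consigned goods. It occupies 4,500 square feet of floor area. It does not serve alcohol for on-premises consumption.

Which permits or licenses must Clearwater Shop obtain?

(a) provides personal fitness instruction; floor area 4,500 square feet ≤ 14,700 square feet; seating 58 > 56 → Fitness Studio Certificate required.
(b) floor area 4,500 square feet < 11,400 square feet; is a registered nonprofit → Small Premises Permit required.
(c) floor area 4,500 square feet < 17,600 square feet → Municipal Registration not required.
(d) seating 58 < 84; provides personal fitness instruction; floor area 4,500 square feet > 4,200 square feet → Operating Permit required.
(e) floor area 4,500 square feet < 15,600 square feet; seating 58 > 48 → Large Premises Certificate not required.
(f) floor area 4,500 square feet ≤ 8,300 square feet; seating 58 ≤ 70 → Commercial License not required.
(g) provides personal fitness instruction; floor area 4,500 square feet ≤ 13,500 square feet → Trade Permit not required.
(h) does not serve alcohol for on-premises consumption → Commercial Permit not required.
(i) does not serve alcohol for on-premises consumption; sells secondhand or consigned goods → On-Premises Alcohol License not required.
(j) seating 58 < 82; sells secondhand or consigned goods → General Business Registration not required.

Fitness Studio Certificate, Operating Permit, Small Premises Permit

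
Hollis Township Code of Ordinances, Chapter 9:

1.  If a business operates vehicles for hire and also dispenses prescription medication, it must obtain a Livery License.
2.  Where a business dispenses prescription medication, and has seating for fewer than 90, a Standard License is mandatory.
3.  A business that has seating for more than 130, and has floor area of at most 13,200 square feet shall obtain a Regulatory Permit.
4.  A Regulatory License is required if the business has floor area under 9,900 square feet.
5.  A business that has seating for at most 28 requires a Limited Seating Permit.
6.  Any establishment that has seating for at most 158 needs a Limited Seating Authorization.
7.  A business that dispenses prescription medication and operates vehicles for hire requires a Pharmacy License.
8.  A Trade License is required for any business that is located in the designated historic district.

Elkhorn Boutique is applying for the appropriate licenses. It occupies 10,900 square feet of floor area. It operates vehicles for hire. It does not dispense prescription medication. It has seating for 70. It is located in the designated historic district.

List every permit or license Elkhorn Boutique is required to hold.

1. operates vehicles for hire; does not dispense prescription medication → Livery License not required.
2. does not dispense prescription medication; seating 70 < 90 → Standard License not required.
3. seating 70 ≤ 130; floor area 10,900 square feet ≤ 13,200 square feet → Regulatory Permit not required.
4. floor area 10,900 square feet ≥ 9,900 square feet → Regulatory License not required.
5. seating 70 > 28 → Limited Seating Permit not required.
6. seating 70 ≤ 158 → Limited Seating Authorization required.
7. does not dispense prescription medication; operates vehicles for hire → Pharmacy License not required.
8. is located in the designated historic district → Trade License required.

Limited Seating Authorization, Trade License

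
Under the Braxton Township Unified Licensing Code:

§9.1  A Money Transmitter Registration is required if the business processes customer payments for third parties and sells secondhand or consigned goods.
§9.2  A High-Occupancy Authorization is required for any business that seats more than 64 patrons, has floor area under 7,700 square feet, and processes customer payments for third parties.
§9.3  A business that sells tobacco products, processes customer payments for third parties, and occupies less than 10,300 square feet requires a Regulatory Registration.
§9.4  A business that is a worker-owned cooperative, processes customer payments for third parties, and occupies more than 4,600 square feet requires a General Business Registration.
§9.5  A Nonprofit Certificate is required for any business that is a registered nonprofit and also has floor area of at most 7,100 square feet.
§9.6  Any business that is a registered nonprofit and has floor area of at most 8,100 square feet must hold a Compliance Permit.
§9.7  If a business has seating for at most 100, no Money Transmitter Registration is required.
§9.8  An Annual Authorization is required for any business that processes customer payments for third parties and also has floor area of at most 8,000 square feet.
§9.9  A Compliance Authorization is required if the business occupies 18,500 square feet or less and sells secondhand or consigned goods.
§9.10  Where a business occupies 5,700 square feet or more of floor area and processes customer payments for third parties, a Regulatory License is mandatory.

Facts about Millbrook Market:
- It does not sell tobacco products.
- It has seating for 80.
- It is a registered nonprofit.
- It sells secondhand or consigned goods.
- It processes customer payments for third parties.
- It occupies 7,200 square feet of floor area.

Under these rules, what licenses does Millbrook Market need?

Annual Authorization, Compliance Authorization, Compliance Permit, High-Occupancy Authorization, Regulatory License

§9.1 processes customer payments for third parties; sells secondhand or consigned goods → Money Transmitter Registration required.
§9.2 seating 80 > 64; floor area 7,200 square feet < 7,700 square feet; processes customer payments for third parties → High-Occupancy Authorization required.
§9.3 does not sell tobacco products; processes customer payments for third parties; floor area 7,200 square feet < 10,300 square feet → Regulatory Registration not required.
§9.4 is a registered nonprofit (not: is a worker-owned cooperative); processes customer payments for third parties; floor area 7,200 square feet > 4,600 square feet → General Business Registration not required.
§9.5 is a registered nonprofit; floor area 7,200 square feet > 7,100 square feet → Nonprofit Certificate not required.
§9.6 is a registered nonprofit; floor area 7,200 square feet ≤ 8,100 square feet → Compliance Permit required.
§9.7 seating 80 ≤ 100 → exempt from Money Transmitter Registration.
§9.8 processes customer payments for third parties; floor area 7,200 square feet ≤ 8,000 square feet → Annual Authorization required.
§9.9 floor area 7,200 square feet ≤ 18,500 square feet; sells secondhand or consigned goods → Compliance Authorization required.
§9.10 floor area 7,200 square feet ≥ 5,700 square feet; processes customer payments for third parties → Regulatory License required.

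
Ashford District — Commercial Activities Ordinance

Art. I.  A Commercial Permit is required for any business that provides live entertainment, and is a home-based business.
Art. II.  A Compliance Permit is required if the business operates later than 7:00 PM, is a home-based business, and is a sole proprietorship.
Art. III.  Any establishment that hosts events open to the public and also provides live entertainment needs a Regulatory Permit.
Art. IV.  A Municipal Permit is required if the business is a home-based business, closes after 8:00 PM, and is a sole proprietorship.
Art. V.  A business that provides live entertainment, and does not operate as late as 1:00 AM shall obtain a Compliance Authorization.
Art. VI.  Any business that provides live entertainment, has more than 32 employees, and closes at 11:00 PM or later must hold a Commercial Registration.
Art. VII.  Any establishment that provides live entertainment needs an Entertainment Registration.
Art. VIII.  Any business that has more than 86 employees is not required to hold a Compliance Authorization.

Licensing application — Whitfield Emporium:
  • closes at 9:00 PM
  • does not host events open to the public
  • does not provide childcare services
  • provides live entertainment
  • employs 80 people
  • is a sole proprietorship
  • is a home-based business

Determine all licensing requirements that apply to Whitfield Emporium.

Commercial Permit, Compliance Authorization, Compliance Permit, Entertainment Registration, Municipal Permit

Art. I. provides live entertainment; is a home-based business → Commercial Permit required.
Art. II. closes 9:00 PM, after 7:00 PM; is a home-based business; is a sole proprietorship → Compliance Permit required.
Art. III. does not host events open to the public; provides live entertainment → Regulatory Permit not required.
Art. IV. is a home-based business; closes 9:00 PM, after 8:00 PM; is a sole proprietorship → Municipal Permit required.
Art. V. provides live entertainment; closes 9:00 PM, at/before 1:00 AM → Compliance Authorization required.
Art. VI. provides live entertainment; employees 80 > 32; closes 9:00 PM, at/before 11:00 PM → Commercial Registration not required.
Art. VII. provides live entertainment → Entertainment Registration required.
Art. VIII. employees 80 ≤ 86 → Compliance Authorization exemption does not apply.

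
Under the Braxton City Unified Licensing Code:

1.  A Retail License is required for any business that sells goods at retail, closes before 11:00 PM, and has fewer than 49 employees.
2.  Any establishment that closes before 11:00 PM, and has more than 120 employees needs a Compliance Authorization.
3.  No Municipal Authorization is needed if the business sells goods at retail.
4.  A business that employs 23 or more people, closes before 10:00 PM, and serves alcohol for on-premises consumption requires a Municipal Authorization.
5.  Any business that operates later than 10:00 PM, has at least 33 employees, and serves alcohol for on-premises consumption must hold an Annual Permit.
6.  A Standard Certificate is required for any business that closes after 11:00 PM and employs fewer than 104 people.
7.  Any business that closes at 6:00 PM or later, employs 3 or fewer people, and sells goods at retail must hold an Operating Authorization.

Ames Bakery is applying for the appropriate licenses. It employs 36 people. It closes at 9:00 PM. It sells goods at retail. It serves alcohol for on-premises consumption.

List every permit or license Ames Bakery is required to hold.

Retail License

1. sells goods at retail; closes 9:00 PM, at/before 11:00 PM; employees 36 < 49 → Retail License required.
2. closes 9:00 PM, at/before 11:00 PM; employees 36 ≤ 120 → Compliance Authorization not required.
3. sells goods at retail → exempt from Municipal Authorization.
4. employees 36 ≥ 23; closes 9:00 PM, at/before 10:00 PM; serves alcohol for on-premises consumption → Municipal Authorization required.
5. closes 9:00 PM, at/before 10:00 PM; employees 36 ≥ 33; serves alcohol for on-premises consumption → Annual Permit not required.
6. closes 9:00 PM, at/before 11:00 PM; employees 36 < 104 → Standard Certificate not required.
7. closes 9:00 PM, after 6:00 PM; employees 36 > 3; sells goods at retail → Operating Authorization not required.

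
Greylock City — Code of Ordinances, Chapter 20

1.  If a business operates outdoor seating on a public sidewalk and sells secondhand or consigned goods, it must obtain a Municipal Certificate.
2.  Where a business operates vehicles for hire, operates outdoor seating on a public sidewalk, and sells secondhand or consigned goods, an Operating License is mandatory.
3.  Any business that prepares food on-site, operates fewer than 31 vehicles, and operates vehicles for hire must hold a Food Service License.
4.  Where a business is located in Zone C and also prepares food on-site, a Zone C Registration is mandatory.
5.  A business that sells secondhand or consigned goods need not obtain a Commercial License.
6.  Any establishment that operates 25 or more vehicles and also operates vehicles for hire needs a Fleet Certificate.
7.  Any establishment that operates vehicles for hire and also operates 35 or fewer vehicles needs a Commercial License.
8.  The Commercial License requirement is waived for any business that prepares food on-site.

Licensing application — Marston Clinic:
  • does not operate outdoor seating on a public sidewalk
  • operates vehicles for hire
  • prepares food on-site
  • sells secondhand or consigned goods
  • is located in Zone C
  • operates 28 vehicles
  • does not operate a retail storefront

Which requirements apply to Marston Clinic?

1. does not operate outdoor seating on a public sidewalk; sells secondhand or consigned goods → Municipal Certificate not required.
2. operates vehicles for hire; does not operate outdoor seating on a public sidewalk; sells secondhand or consigned goods → Operating License not required.
3. prepares food on-site; vehicles 28 < 31; operates vehicles for hire → Food Service License required.
4. is located in Zone C; prepares food on-site → Zone C Registration required.
5. sells secondhand or consigned goods → exempt from Commercial License.
6. vehicles 28 ≥ 25; operates vehicles for hire → Fleet Certificate required.
7. operates vehicles for hire; vehicles 28 ≤ 35 → Commercial License required.
8. prepares food on-site → exempt from Commercial License.

Fleet Certificate, Food Service License, Zone C Registration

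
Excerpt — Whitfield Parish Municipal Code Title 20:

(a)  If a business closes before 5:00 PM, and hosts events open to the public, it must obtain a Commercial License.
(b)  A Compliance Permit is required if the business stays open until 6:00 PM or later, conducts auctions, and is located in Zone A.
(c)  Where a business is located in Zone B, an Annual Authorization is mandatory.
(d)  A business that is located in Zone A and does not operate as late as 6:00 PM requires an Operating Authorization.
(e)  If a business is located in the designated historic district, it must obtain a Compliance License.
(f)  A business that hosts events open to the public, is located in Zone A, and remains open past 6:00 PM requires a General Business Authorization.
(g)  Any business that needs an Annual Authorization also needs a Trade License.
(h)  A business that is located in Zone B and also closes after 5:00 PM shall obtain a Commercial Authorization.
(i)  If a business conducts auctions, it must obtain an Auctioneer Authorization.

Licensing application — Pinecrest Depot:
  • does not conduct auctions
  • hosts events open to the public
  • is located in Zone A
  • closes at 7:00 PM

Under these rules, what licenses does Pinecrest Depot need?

General Business Authorization

(a) closes 7:00 PM, after 5:00 PM; hosts events open to the public → Commercial License not required.
(b) closes 7:00 PM, after 6:00 PM; does not conduct auctions; is located in Zone A → Compliance Permit not required.
(c) is located in Zone A (not: is located in Zone B) → Annual Authorization not required.
(d) is located in Zone A; closes 7:00 PM, after 6:00 PM → Operating Authorization not required.
(e) is located in Zone A (not: is located in the designated historic district) → Compliance License not required.
(f) hosts events open to the public; is located in Zone A; closes 7:00 PM, after 6:00 PM → General Business Authorization required.
(g) Annual Authorization is not required → no effect.
(h) is located in Zone A (not: is located in Zone B); closes 7:00 PM, after 5:00 PM → Commercial Authorization not required.
(i) does not conduct auctions → Auctioneer Authorization not required.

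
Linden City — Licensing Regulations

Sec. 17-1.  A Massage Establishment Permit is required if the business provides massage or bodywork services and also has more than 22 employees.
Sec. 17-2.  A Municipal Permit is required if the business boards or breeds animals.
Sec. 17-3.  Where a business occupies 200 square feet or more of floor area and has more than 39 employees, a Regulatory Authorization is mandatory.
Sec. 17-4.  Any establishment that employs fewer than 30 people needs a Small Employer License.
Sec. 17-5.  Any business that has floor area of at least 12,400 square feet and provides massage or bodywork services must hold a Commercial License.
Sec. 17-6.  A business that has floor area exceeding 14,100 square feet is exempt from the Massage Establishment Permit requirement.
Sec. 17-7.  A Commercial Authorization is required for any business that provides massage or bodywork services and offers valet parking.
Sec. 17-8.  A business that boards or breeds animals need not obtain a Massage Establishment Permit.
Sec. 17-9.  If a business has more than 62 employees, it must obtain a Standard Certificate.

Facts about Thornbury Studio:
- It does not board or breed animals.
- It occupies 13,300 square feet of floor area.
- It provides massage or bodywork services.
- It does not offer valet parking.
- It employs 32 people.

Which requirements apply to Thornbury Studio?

Commercial License, Massage Establishment Permit

Sec. 17-1. provides massage or bodywork services; employees 32 > 22 → Massage Establishment Permit required.
Sec. 17-2. does not board or breed animals → Municipal Permit not required.
Sec. 17-3. floor area 13,300 square feet ≥ 200 square feet; employees 32 ≤ 39 → Regulatory Authorization not required.
Sec. 17-4. employees 32 ≥ 30 → Small Employer License not required.
Sec. 17-5. floor area 13,300 square feet ≥ 12,400 square feet; provides massage or bodywork services → Commercial License required.
Sec. 17-6. floor area 13,300 square feet ≤ 14,100 square feet → Massage Establishment Permit exemption does not apply.
Sec. 17-7. provides massage or bodywork services; does not offer valet parking → Commercial Authorization not required.
Sec. 17-8. does not board or breed animals → Massage Establishment Permit exemption does not apply.
Sec. 17-9. employees 32 ≤ 62 → Standard Certificate not required.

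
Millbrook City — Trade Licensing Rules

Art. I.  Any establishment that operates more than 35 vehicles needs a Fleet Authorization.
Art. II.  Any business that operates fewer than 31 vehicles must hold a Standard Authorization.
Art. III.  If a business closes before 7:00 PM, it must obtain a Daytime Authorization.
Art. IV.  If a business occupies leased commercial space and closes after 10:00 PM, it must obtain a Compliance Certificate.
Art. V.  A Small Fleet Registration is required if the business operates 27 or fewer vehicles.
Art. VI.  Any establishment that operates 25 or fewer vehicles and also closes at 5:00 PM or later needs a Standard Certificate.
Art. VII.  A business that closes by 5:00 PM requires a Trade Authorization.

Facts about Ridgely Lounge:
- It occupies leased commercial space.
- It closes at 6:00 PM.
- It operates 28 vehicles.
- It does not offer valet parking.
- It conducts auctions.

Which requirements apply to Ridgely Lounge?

Art. I. vehicles 28 ≤ 35 → Fleet Authorization not required.
Art. II. vehicles 28 < 31 → Standard Authorization required.
Art. III. closes 6:00 PM, at/before 7:00 PM → Daytime Authorization required.
Art. IV. occupies leased commercial space; closes 6:00 PM, at/before 10:00 PM → Compliance Certificate not required.
Art. V. vehicles 28 > 27 → Small Fleet Registration not required.
Art. VI. vehicles 28 > 25; closes 6:00 PM, after 5:00 PM → Standard Certificate not required.
Art. VII. closes 6:00 PM, after 5:00 PM → Trade Authorization not required.

Daytime Authorization, Standard Authorization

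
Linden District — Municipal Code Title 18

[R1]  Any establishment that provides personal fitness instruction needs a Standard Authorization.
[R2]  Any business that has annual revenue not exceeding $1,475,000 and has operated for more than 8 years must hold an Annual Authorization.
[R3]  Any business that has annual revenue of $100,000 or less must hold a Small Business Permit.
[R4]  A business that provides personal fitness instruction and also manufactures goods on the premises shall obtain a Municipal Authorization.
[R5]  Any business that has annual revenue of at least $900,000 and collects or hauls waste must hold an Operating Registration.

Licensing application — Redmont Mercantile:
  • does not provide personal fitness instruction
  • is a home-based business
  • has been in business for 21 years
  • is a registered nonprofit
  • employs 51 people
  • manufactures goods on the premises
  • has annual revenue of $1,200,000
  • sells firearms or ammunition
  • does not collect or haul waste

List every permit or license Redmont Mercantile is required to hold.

[R1] does not provide personal fitness instruction → Standard Authorization not required.
[R2] revenue $1,200,000 ≤ $1,475,000; years in business 21 > 8 → Annual Authorization required.
[R3] revenue $1,200,000 > $100,000 → Small Business Permit not required.
[R4] does not provide personal fitness instruction; manufactures goods on the premises → Municipal Authorization not required.
[R5] revenue $1,200,000 ≥ $900,000; does not collect or haul waste → Operating Registration not required.

Annual Authorization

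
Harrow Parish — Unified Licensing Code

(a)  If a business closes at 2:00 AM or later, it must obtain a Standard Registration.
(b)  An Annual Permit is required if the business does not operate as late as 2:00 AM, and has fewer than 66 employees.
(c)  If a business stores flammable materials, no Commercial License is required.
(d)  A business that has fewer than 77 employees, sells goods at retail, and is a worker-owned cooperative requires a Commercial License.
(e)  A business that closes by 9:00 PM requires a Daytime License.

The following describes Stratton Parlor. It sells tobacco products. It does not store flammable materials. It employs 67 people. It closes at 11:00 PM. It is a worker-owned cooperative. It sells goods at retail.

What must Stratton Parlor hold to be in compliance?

(a) closes 11:00 PM, at/before 2:00 AM → Standard Registration not required.
(b) closes 11:00 PM, at/before 2:00 AM; employees 67 ≥ 66 → Annual Permit not required.
(c) does not store flammable materials → Commercial License exemption does not apply.
(d) employees 67 < 77; sells goods at retail; is a worker-owned cooperative → Commercial License required.
(e) closes 11:00 PM, after 9:00 PM → Daytime License not required.

Commercial License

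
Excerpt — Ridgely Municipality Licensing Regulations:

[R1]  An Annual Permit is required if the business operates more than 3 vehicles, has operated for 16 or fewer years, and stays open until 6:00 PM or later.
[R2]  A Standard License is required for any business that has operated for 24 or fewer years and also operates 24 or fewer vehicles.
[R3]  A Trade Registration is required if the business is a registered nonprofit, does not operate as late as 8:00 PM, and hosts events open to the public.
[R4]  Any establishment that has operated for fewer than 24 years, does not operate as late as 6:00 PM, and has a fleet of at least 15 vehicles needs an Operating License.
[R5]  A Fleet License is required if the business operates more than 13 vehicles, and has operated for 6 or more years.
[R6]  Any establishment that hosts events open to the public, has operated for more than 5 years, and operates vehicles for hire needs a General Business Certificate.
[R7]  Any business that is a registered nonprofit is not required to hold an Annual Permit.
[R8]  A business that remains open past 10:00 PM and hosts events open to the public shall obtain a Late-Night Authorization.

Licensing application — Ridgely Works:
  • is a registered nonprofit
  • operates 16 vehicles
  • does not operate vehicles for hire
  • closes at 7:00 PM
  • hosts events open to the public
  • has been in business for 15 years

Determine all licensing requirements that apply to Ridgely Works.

[R1] vehicles 16 > 3; years in business 15 ≤ 16; closes 7:00 PM, after 6:00 PM → Annual Permit required.
[R2] years in business 15 ≤ 24; vehicles 16 ≤ 24 → Standard License required.
[R3] is a registered nonprofit; closes 7:00 PM, at/before 8:00 PM; hosts events open to the public → Trade Registration required.
[R4] years in business 15 < 24; closes 7:00 PM, after 6:00 PM; vehicles 16 ≥ 15 → Operating License not required.
[R5] vehicles 16 > 13; years in business 15 ≥ 6 → Fleet License required.
[R6] hosts events open to the public; years in business 15 > 5; does not operate vehicles for hire → General Business Certificate not required.
[R7] is a registered nonprofit → exempt from Annual Permit.
[R8] closes 7:00 PM, at/before 10:00 PM; hosts events open to the public → Late-Night Authorization not required.

Fleet License, Standard License, Trade Registration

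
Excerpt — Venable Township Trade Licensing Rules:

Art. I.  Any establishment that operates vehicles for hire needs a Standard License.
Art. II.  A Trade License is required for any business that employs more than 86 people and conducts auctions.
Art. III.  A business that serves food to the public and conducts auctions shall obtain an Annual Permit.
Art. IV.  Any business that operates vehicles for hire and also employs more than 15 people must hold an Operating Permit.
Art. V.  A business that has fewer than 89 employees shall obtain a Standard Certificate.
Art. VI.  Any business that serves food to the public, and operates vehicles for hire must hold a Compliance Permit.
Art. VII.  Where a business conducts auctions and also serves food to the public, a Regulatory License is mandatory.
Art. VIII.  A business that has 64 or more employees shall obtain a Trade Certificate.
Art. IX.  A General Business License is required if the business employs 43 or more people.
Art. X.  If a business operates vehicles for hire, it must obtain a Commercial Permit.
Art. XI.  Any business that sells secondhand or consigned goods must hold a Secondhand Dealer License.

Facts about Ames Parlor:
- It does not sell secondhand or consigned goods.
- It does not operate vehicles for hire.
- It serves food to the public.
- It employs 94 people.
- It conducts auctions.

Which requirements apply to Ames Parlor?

Annual Permit, General Business License, Regulatory License, Trade Certificate, Trade License

Art. I. does not operate vehicles for hire → Standard License not required.
Art. II. employees 94 > 86; conducts auctions → Trade License required.
Art. III. serves food to the public; conducts auctions → Annual Permit required.
Art. IV. does not operate vehicles for hire; employees 94 > 15 → Operating Permit not required.
Art. V. employees 94 ≥ 89 → Standard Certificate not required.
Art. VI. serves food to the public; does not operate vehicles for hire → Compliance Permit not required.
Art. VII. conducts auctions; serves food to the public → Regulatory License required.
Art. VIII. employees 94 ≥ 64 → Trade Certificate required.
Art. IX. employees 94 ≥ 43 → General Business License required.
Art. X. does not operate vehicles for hire → Commercial Permit not required.
Art. XI. does not sell secondhand or consigned goods → Secondhand Dealer License not required.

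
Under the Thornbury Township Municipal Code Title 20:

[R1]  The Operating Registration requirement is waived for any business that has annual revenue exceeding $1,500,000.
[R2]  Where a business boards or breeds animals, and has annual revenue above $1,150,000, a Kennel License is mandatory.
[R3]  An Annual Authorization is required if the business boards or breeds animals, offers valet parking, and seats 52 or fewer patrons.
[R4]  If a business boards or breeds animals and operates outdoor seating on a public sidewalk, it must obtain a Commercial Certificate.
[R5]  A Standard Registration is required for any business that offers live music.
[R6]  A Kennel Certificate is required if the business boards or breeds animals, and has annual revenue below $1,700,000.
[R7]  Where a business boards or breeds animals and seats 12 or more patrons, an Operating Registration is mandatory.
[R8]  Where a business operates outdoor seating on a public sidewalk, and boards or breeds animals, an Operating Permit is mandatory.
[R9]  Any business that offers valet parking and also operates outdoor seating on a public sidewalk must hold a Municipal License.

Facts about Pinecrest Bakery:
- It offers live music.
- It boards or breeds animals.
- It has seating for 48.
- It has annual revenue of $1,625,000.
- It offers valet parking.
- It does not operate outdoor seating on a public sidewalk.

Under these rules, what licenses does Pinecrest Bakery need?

[R1] revenue $1,625,000 > $1,500,000 → exempt from Operating Registration.
[R2] boards or breeds animals; revenue $1,625,000 > $1,150,000 → Kennel License required.
[R3] boards or breeds animals; offers valet parking; seating 48 ≤ 52 → Annual Authorization required.
[R4] boards or breeds animals; does not operate outdoor seating on a public sidewalk → Commercial Certificate not required.
[R5] offers live music → Standard Registration required.
[R6] boards or breeds animals; revenue $1,625,000 < $1,700,000 → Kennel Certificate required.
[R7] boards or breeds animals; seating 48 ≥ 12 → Operating Registration required.
[R8] does not operate outdoor seating on a public sidewalk; boards or breeds animals → Operating Permit not required.
[R9] offers valet parking; does not operate outdoor seating on a public sidewalk → Municipal License not required.

Annual Authorization, Kennel Certificate, Kennel License, Standard Registration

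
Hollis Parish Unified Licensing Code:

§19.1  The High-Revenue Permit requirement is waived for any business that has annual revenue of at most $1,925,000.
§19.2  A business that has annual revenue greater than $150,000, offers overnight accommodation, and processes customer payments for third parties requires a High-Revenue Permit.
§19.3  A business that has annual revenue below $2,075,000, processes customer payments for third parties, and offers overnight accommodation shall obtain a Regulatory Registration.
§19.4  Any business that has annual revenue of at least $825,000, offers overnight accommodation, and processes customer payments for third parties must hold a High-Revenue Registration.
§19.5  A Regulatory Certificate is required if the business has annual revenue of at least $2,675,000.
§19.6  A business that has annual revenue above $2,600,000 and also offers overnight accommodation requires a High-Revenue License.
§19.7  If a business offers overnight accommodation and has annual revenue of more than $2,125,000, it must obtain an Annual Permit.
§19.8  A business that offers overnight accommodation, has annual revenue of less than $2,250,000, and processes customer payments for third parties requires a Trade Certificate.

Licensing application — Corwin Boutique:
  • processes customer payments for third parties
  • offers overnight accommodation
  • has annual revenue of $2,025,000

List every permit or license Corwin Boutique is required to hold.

§19.1 revenue $2,025,000 > $1,925,000 → High-Revenue Permit exemption does not apply.
§19.2 revenue $2,025,000 > $150,000; offers overnight accommodation; processes customer payments for third parties → High-Revenue Permit required.
§19.3 revenue $2,025,000 < $2,075,000; processes customer payments for third parties; offers overnight accommodation → Regulatory Registration required.
§19.4 revenue $2,025,000 ≥ $825,000; offers overnight accommodation; processes customer payments for third parties → High-Revenue Registration required.
§19.5 revenue $2,025,000 < $2,675,000 → Regulatory Certificate not required.
§19.6 revenue $2,025,000 ≤ $2,600,000; offers overnight accommodation → High-Revenue License not required.
§19.7 offers overnight accommodation; revenue $2,025,000 ≤ $2,125,000 → Annual Permit not required.
§19.8 offers overnight accommodation; revenue $2,025,000 < $2,250,000; processes customer payments for third parties → Trade Certificate required.

High-Revenue Permit, High-Revenue Registration, Regulatory Registration, Trade Certificate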